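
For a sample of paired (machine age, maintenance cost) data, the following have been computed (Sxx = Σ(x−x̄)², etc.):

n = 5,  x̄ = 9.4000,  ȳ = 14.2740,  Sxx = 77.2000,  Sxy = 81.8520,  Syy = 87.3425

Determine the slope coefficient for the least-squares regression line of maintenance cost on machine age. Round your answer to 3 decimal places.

b = Sxy/Sxx = 81.852/77.2 = 1.060259

1.060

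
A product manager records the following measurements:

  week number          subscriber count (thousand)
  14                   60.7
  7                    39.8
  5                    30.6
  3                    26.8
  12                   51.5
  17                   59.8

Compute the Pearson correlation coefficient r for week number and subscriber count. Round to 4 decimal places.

n = 6, Σx = 58, Σy = 269.2, Σxy = 2996.4, Σx² = 712, Σy² = 13151.42
Sxx = Σx² − (Σx)²/n = 712 − 560.666667 = 151.333333
Sxy = Σxy − (Σx)(Σy)/n = 2996.4 − 2602.266667 = 394.133333
Syy = Σy² − (Σy)²/n = 13151.42 − 12078.106667 = 1073.313333
r = Sxy/√(Sxx·Syy) = 394.133333/√(162428.084444) = 394.133333/403.023677 = 0.977941

0.9779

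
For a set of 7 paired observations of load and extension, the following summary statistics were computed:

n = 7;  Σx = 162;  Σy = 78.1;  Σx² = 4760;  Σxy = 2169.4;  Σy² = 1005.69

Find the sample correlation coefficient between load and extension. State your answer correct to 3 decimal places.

0.982

Sxx = Σx² − (Σx)²/n = 4760 − 3749.142857 = 1010.857143
Sxy = Σxy − (Σx)(Σy)/n = 2169.4 − 1807.457143 = 361.942857
Syy = Σy² − (Σy)²/n = 1005.69 − 871.372857 = 134.317143
r = Sxy/√(Sxx·Syy) = 361.942857/√(135775.443265) = 361.942857/368.477195 = 0.982267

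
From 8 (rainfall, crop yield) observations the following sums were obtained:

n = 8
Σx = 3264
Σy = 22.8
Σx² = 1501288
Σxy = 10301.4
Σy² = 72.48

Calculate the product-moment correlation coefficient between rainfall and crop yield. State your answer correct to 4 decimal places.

Sxx = Σx² − (Σx)²/n = 1501288 − 1331712 = 169576
Sxy = Σxy − (Σx)(Σy)/n = 10301.4 − 9302.4 = 999
Syy = Σy² − (Σy)²/n = 72.48 − 64.98 = 7.5
r = Sxy/√(Sxx·Syy) = 999/√(1271820) = 999/1127.749972 = 0.885835

0.8858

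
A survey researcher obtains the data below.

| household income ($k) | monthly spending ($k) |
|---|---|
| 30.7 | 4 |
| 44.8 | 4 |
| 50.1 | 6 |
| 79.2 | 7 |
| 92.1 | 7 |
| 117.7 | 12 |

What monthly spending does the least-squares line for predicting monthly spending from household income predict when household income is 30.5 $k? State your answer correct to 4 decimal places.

3.4606

n = 6, Σx = 414.6, Σy = 40, Σxy = 3214.1, Σx² = 34067.88
Sxx = Σx² − (Σx)²/n = 34067.88 − 28648.86 = 5419.02
Sxy = Σxy − (Σx)(Σy)/n = 3214.1 − 2764 = 450.1
b = Sxy/Sxx = 450.1/5419.02 = 0.083059
a = ȳ − b·x̄ = 6.666667 − 0.083059·69.1 = 0.927269
ŷ(30.5) = a + b·30.5 = 0.927269 + 0.083059·30.5 = 3.460578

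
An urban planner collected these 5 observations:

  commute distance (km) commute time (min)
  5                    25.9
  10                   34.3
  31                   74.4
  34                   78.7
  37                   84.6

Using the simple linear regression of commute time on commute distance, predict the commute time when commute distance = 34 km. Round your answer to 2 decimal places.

n = 5, Σx = 117, Σy = 297.9, Σxy = 8584.9, Σx² = 3611
Sxx = Σx² − (Σx)²/n = 3611 − 2737.8 = 873.2
Sxy = Σxy − (Σx)(Σy)/n = 8584.9 − 6970.86 = 1614.04
b = Sxy/Sxx = 1614.04/873.2 = 1.848420
a = ȳ − b·x̄ = 59.58 − 1.848420·23.4 = 16.326981
ŷ(34) = a + b·34 = 16.326981 + 1.848420·34 = 79.173248

79.17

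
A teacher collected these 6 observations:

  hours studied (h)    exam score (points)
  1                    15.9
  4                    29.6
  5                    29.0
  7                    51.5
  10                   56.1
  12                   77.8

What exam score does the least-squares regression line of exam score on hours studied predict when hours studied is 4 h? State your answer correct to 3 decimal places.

29.665

n = 6, Σx = 39, Σy = 259.9, Σxy = 2134.4, Σx² = 335
Sxx = Σx² − (Σx)²/n = 335 − 253.5 = 81.5
Sxy = Σxy − (Σx)(Σy)/n = 2134.4 − 1689.35 = 445.05
b = Sxy/Sxx = 445.05/81.5 = 5.460736
a = ȳ − b·x̄ = 43.316667 − 5.460736·6.5 = 7.821881
ŷ(4) = a + b·4 = 7.821881 + 5.460736·4 = 29.664826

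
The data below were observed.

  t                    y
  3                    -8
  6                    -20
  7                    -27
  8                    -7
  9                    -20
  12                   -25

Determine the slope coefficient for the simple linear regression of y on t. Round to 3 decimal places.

-1.462

n = 6, Σx = 45, Σy = -107, Σxy = -869, Σx² = 383
Sxx = Σx² − (Σx)²/n = 383 − 337.5 = 45.5
Sxy = Σxy − (Σx)(Σy)/n = -869 − (-802.5) = -66.5
b = Sxy/Sxx = -66.5/45.5 = -1.461538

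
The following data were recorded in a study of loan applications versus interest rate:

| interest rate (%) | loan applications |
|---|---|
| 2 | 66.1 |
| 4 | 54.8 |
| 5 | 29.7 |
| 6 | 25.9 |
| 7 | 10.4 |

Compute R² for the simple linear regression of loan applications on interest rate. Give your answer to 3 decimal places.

n = 5, Σx = 24, Σy = 186.9, Σxy = 728.1, Σx² = 130, Σy² = 9033.31
Sxx = Σx² − (Σx)²/n = 130 − 115.2 = 14.8
Sxy = Σxy − (Σx)(Σy)/n = 728.1 − 897.12 = -169.02
Syy = Σy² − (Σy)²/n = 9033.31 − 6986.322 = 2046.988
R² = Sxy²/(Sxx·Syy) = (-169.02)²/(14.8·2046.988) = 0.942973

0.943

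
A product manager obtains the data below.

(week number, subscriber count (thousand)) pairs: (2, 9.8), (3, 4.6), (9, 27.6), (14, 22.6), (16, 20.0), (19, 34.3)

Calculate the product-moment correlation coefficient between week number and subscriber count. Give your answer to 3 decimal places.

0.831

n = 6, Σx = 63, Σy = 118.9, Σxy = 1569.9, Σx² = 907, Σy² = 2966.21
Sxx = Σx² − (Σx)²/n = 907 − 661.5 = 245.5
Sxy = Σxy − (Σx)(Σy)/n = 1569.9 − 1248.45 = 321.45
Syy = Σy² − (Σy)²/n = 2966.21 − 2356.201667 = 610.008333
r = Sxy/√(Sxx·Syy) = 321.45/√(149757.045833) = 321.45/386.984555 = 0.830653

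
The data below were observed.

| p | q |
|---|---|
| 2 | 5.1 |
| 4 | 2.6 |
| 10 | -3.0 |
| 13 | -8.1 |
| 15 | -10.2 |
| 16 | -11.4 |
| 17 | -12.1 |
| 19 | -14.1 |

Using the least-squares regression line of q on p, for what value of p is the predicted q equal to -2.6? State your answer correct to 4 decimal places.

8.7074

n = 8, Σx = 96, Σy = -51.2, Σxy = -923.7, Σx² = 1420
Sxx = Σx² − (Σx)²/n = 1420 − 1152 = 268
Sxy = Σxy − (Σx)(Σy)/n = -923.7 − (-614.4) = -309.3
b = Sxy/Sxx = -309.3/268 = -1.154104
a = ȳ − b·x̄ = -6.4 − (-1.154104)·12 = 7.449254
Set a + b·x = -2.6: x = (-2.6 − 7.449254) / (-1.154104) = 8.707404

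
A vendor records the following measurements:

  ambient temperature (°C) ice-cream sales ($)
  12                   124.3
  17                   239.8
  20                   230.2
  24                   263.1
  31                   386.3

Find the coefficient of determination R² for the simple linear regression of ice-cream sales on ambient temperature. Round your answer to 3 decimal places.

n = 5, Σx = 104, Σy = 1243.7, Σxy = 28461.9, Σx² = 2370, Σy² = 344395.87
Sxx = Σx² − (Σx)²/n = 2370 − 2163.2 = 206.8
Sxy = Σxy − (Σx)(Σy)/n = 28461.9 − 25868.96 = 2592.94
Syy = Σy² − (Σy)²/n = 344395.87 − 309357.938 = 35037.932
R² = Sxy²/(Sxx·Syy) = (2592.94)²/(206.8·35037.932) = 0.927889

0.928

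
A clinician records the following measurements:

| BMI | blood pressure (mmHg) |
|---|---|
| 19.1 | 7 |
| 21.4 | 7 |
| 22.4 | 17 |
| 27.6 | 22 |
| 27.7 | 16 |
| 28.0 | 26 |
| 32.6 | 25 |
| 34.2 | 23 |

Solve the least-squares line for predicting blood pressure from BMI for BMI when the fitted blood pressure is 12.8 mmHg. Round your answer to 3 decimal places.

n = 8, Σx = 213, Σy = 143, Σxy = 4044.3, Σx² = 5869.98
Sxx = Σx² − (Σx)²/n = 5869.98 − 5671.125 = 198.855
Sxy = Σxy − (Σx)(Σy)/n = 4044.3 − 3807.375 = 236.925
b = Sxy/Sxx = 236.925/198.855 = 1.191446
a = ȳ − b·x̄ = 17.875 − 1.191446·26.625 = -13.847251
Set a + b·x = 12.8: x = (12.8 − (-13.847251)) / 1.191446 = 22.365470

22.365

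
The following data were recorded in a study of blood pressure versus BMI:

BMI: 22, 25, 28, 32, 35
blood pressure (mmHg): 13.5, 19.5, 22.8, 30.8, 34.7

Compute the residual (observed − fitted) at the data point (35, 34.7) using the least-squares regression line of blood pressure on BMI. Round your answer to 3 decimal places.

n = 5, Σx = 142, Σy = 121.3, Σxy = 3623, Σx² = 4142
Sxx = Σx² − (Σx)²/n = 4142 − 4032.8 = 109.2
Sxy = Σxy − (Σx)(Σy)/n = 3623 − 3444.92 = 178.08
b = Sxy/Sxx = 178.08/109.2 = 1.630769
a = ȳ − b·x̄ = 24.26 − 1.630769·28.4 = -22.053846
ŷ(35) = -22.053846 + 1.630769·35 = 35.023077
residual = y − ŷ = 34.7 − 35.023077 = -0.323077

-0.323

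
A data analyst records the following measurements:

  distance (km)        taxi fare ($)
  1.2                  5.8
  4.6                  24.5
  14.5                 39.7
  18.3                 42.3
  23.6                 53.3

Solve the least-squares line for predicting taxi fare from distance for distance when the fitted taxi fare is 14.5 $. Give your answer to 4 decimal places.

n = 5, Σx = 62.2, Σy = 165.6, Σxy = 2727.28, Σx² = 1124.7
Sxx = Σx² − (Σx)²/n = 1124.7 − 773.768 = 350.932
Sxy = Σxy − (Σx)(Σy)/n = 2727.28 − 2060.064 = 667.216
b = Sxy/Sxx = 667.216/350.932 = 1.901269
a = ȳ − b·x̄ = 33.12 − 1.901269·12.44 = 9.468218
Set a + b·x = 14.5: x = (14.5 − 9.468218) / 1.901269 = 2.646539

2.6465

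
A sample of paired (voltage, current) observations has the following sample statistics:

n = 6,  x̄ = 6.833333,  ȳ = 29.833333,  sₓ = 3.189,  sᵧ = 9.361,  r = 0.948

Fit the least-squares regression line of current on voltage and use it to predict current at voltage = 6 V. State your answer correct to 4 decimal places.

27.5144

b = r · sᵧ/sₓ = 0.948 · 9.361/3.189 = 2.782762
a = ȳ − b·x̄ = 29.833333 − 2.782762·6.833333 = 10.817794
ŷ(6) = a + b·6 = 10.817794 + 2.782762·6 = 27.514366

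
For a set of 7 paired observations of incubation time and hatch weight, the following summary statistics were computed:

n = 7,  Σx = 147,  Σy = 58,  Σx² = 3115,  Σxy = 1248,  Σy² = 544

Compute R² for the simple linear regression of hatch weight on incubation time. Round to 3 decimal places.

0.507

Sxx = Σx² − (Σx)²/n = 3115 − 3087 = 28
Sxy = Σxy − (Σx)(Σy)/n = 1248 − 1218 = 30
Syy = Σy² − (Σy)²/n = 544 − 480.571429 = 63.428571
R² = Sxy²/(Sxx·Syy) = (30)²/(28·63.428571) = 0.506757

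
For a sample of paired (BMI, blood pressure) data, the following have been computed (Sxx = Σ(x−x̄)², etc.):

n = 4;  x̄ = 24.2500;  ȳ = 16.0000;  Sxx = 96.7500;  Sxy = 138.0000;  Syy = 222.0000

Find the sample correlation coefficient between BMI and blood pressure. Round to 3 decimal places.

r = Sxy/√(Sxx·Syy) = 138/√(21478.5) = 138/146.555450 = 0.941623

0.942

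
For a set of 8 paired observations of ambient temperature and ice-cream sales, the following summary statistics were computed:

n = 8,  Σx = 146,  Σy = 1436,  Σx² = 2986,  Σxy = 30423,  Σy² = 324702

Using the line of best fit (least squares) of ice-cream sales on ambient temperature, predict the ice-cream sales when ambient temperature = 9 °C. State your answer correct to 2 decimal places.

Sxx = Σx² − (Σx)²/n = 2986 − 2664.5 = 321.5
Sxy = Σxy − (Σx)(Σy)/n = 30423 − 26207 = 4216
b = Sxy/Sxx = 4216/321.5 = 13.113530
a = ȳ − b·x̄ = 179.5 − 13.113530·18.25 = -59.821928
ŷ(9) = a + b·9 = -59.821928 + 13.113530·9 = 58.199844

58.20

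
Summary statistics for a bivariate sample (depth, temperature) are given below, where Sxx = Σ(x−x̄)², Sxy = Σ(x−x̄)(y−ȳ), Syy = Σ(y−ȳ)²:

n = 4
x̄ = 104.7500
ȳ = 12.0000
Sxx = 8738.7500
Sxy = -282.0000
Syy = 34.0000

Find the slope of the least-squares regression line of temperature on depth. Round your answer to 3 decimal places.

b = Sxy/Sxx = -282/8738.75 = -0.032270

-0.032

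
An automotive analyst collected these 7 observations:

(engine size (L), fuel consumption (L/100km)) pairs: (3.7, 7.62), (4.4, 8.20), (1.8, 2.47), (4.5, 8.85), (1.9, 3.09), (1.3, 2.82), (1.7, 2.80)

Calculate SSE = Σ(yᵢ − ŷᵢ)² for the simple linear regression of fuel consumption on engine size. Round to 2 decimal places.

n = 7, Σx = 19.3, Σy = 35.85, Σxy = 122.842, Σx² = 64.73, Σy² = 235.0683
Sxx = Σx² − (Σx)²/n = 64.73 − 53.212857 = 11.517143
Sxy = Σxy − (Σx)(Σy)/n = 122.842 − 98.843571 = 23.998429
Syy = Σy² − (Σy)²/n = 235.0683 − 183.603214 = 51.465086
b = Sxy/Sxx = 23.998429/11.517143 = 2.083714
SSE = Syy − b·Sxy = 51.465086 − 2.083714·23.998429 = 1.459231

1.46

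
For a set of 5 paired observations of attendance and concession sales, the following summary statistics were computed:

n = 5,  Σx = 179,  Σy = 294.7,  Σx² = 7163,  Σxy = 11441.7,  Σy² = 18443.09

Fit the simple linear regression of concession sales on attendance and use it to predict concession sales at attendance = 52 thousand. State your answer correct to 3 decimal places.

Sxx = Σx² − (Σx)²/n = 7163 − 6408.2 = 754.8
Sxy = Σxy − (Σx)(Σy)/n = 11441.7 − 10550.26 = 891.44
b = Sxy/Sxx = 891.44/754.8 = 1.181028
a = ȳ − b·x̄ = 58.94 − 1.181028·35.8 = 16.659194
ŷ(52) = a + b·52 = 16.659194 + 1.181028·52 = 78.072655

78.073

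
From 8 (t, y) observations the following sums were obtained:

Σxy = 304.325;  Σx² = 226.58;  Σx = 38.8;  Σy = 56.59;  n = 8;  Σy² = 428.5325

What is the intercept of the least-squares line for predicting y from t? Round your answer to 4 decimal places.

Sxx = Σx² − (Σx)²/n = 226.58 − 188.18 = 38.4
Sxy = Σxy − (Σx)(Σy)/n = 304.325 − 274.4615 = 29.8635
b = Sxy/Sxx = 29.8635/38.4 = 0.777695
a = ȳ − b·x̄ = 7.07375 − 0.777695·4.85 = 3.301928

3.3019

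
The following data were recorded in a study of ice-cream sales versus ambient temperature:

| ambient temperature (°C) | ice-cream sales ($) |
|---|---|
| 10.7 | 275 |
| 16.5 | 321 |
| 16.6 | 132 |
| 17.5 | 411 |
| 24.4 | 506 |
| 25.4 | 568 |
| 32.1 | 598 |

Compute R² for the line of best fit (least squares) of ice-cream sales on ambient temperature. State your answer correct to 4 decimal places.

n = 7, Σx = 143.2, Σy = 2811, Σxy = 63592.1, Σx² = 3239.48, Σy² = 1301275
Sxx = Σx² − (Σx)²/n = 3239.48 − 2929.462857 = 310.017143
Sxy = Σxy − (Σx)(Σy)/n = 63592.1 − 57505.028571 = 6087.071429
Syy = Σy² − (Σy)²/n = 1301275 − 1128817.285714 = 172457.714286
R² = Sxy²/(Sxx·Syy) = (6087.071429)²/(310.017143·172457.714286) = 0.693024

0.6930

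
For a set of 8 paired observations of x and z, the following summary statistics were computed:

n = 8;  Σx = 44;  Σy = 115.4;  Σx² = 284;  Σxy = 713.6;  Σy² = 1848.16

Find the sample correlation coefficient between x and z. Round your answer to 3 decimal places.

Sxx = Σx² − (Σx)²/n = 284 − 242 = 42
Sxy = Σxy − (Σx)(Σy)/n = 713.6 − 634.7 = 78.9
Syy = Σy² − (Σy)²/n = 1848.16 − 1664.645 = 183.515
r = Sxy/√(Sxx·Syy) = 78.9/√(7707.63) = 78.9/87.793109 = 0.898704

0.899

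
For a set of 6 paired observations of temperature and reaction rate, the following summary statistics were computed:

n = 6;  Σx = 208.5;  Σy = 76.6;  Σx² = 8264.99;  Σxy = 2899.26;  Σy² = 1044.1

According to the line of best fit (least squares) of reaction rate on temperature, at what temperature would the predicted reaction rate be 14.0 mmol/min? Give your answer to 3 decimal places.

Sxx = Σx² − (Σx)²/n = 8264.99 − 7245.375 = 1019.615
Sxy = Σxy − (Σx)(Σy)/n = 2899.26 − 2661.85 = 237.41
b = Sxy/Sxx = 237.41/1019.615 = 0.232843
a = ȳ − b·x̄ = 12.766667 − 0.232843·34.75 = 4.675380
Set a + b·x = 14.0: x = (14.0 − 4.675380) / 0.232843 = 40.046850

40.047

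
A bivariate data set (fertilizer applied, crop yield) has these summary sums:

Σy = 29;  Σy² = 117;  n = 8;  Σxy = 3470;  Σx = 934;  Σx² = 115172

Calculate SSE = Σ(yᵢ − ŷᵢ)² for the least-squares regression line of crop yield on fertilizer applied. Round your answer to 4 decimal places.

Sxx = Σx² − (Σx)²/n = 115172 − 109044.5 = 6127.5
Sxy = Σxy − (Σx)(Σy)/n = 3470 − 3385.75 = 84.25
Syy = Σy² − (Σy)²/n = 117 − 105.125 = 11.875
b = Sxy/Sxx = 84.25/6127.5 = 0.013749
SSE = Syy − b·Sxy = 11.875 − 0.013749·84.25 = 10.716605

10.7166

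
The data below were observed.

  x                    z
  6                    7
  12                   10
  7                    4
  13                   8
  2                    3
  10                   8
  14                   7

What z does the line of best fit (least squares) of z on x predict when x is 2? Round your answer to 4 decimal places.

n = 7, Σx = 64, Σy = 47, Σxy = 478, Σx² = 698
Sxx = Σx² − (Σx)²/n = 698 − 585.142857 = 112.857143
Sxy = Σxy − (Σx)(Σy)/n = 478 − 429.714286 = 48.285714
b = Sxy/Sxx = 48.285714/112.857143 = 0.427848
a = ȳ − b·x̄ = 6.714286 − 0.427848·9.142857 = 2.802532
ŷ(2) = a + b·2 = 2.802532 + 0.427848·2 = 3.658228

3.6582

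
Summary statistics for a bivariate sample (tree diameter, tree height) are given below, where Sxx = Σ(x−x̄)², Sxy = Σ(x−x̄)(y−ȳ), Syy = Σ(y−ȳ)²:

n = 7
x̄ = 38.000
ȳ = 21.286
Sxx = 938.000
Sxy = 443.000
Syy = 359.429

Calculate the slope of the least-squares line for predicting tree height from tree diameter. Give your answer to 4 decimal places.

0.4723

b = Sxy/Sxx = 443/938 = 0.472281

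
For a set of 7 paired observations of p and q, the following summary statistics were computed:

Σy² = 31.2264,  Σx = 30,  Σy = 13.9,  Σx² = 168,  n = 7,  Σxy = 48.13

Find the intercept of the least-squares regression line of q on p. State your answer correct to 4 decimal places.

Sxx = Σx² − (Σx)²/n = 168 − 128.571429 = 39.428571
Sxy = Σxy − (Σx)(Σy)/n = 48.13 − 59.571429 = -11.441429
b = Sxy/Sxx = -11.441429/39.428571 = -0.290181
a = ȳ − b·x̄ = 1.985714 − (-0.290181)·4.285714 = 3.229348

3.2293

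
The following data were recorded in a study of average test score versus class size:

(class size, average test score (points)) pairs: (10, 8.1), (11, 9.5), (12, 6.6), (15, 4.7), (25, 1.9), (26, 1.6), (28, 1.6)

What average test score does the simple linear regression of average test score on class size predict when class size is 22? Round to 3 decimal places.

n = 7, Σx = 127, Σy = 34, Σxy = 469.1, Σx² = 2675
Sxx = Σx² − (Σx)²/n = 2675 − 2304.142857 = 370.857143
Sxy = Σxy − (Σx)(Σy)/n = 469.1 − 616.857143 = -147.757143
b = Sxy/Sxx = -147.757143/370.857143 = -0.398421
a = ȳ − b·x̄ = 4.857143 − (-0.398421)·18.142857 = 12.085632
ŷ(22) = a + b·22 = 12.085632 + (-0.398421)·22 = 3.320378

3.320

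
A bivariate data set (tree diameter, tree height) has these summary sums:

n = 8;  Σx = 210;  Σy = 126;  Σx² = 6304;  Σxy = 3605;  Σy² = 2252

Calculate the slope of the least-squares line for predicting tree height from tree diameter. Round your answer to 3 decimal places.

0.376

Sxx = Σx² − (Σx)²/n = 6304 − 5512.5 = 791.5
Sxy = Σxy − (Σx)(Σy)/n = 3605 − 3307.5 = 297.5
b = Sxy/Sxx = 297.5/791.5 = 0.375869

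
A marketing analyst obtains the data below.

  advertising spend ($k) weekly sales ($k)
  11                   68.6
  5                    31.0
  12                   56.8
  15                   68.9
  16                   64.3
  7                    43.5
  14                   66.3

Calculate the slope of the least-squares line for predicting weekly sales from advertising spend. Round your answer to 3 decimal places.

3.162

n = 7, Σx = 80, Σy = 399.4, Σxy = 4886.2, Σx² = 1016
Sxx = Σx² − (Σx)²/n = 1016 − 914.285714 = 101.714286
Sxy = Σxy − (Σx)(Σy)/n = 4886.2 − 4564.571429 = 321.628571
b = Sxy/Sxx = 321.628571/101.714286 = 3.162079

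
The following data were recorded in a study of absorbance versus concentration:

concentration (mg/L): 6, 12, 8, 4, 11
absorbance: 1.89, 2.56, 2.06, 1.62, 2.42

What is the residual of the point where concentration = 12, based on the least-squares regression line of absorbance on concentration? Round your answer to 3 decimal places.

n = 5, Σx = 41, Σy = 10.55, Σxy = 91.64, Σx² = 381
Sxx = Σx² − (Σx)²/n = 381 − 336.2 = 44.8
Sxy = Σxy − (Σx)(Σy)/n = 91.64 − 86.51 = 5.13
b = Sxy/Sxx = 5.13/44.8 = 0.114509
a = ȳ − b·x̄ = 2.11 − 0.114509·8.2 = 1.171027
ŷ(12) = 1.171027 + 0.114509·12 = 2.545134
residual = y − ŷ = 2.56 − 2.545134 = 0.014866

0.015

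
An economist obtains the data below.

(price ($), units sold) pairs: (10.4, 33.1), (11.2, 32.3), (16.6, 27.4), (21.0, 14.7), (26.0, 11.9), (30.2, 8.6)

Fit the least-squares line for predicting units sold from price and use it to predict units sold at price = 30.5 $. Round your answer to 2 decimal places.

6.37

n = 6, Σx = 115.4, Σy = 128, Σxy = 2038.66, Σx² = 2538.2
Sxx = Σx² − (Σx)²/n = 2538.2 − 2219.526667 = 318.673333
Sxy = Σxy − (Σx)(Σy)/n = 2038.66 − 2461.866667 = -423.206667
b = Sxy/Sxx = -423.206667/318.673333 = -1.328027
a = ȳ − b·x̄ = 21.333333 − (-1.328027)·19.233333 = 46.875712
ŷ(30.5) = a + b·30.5 = 46.875712 + (-1.328027)·30.5 = 6.370900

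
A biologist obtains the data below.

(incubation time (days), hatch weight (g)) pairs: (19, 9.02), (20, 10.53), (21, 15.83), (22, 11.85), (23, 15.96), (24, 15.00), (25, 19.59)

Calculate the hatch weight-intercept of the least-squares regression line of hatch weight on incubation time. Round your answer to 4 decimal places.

-18.0729

n = 7, Σx = 154, Σy = 97.78, Σxy = 2191.94, Σx² = 3416
Sxx = Σx² − (Σx)²/n = 3416 − 3388 = 28
Sxy = Σxy − (Σx)(Σy)/n = 2191.94 − 2151.16 = 40.78
b = Sxy/Sxx = 40.78/28 = 1.456429
a = ȳ − b·x̄ = 13.968571 − 1.456429·22 = -18.072857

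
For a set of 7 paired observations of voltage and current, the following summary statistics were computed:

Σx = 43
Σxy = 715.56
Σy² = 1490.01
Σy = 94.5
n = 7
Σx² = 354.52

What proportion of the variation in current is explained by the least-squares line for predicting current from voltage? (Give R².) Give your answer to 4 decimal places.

0.9420

Sxx = Σx² − (Σx)²/n = 354.52 − 264.142857 = 90.377143
Sxy = Σxy − (Σx)(Σy)/n = 715.56 − 580.5 = 135.06
Syy = Σy² − (Σy)²/n = 1490.01 − 1275.75 = 214.26
R² = Sxy²/(Sxx·Syy) = (135.06)²/(90.377143·214.26) = 0.942006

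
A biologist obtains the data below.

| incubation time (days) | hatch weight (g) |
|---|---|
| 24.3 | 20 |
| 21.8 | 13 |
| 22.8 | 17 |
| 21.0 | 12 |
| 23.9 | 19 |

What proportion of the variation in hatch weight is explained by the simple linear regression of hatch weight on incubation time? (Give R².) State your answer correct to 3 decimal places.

n = 5, Σx = 113.8, Σy = 81, Σxy = 1863.1, Σx² = 2597.78, Σy² = 1363
Sxx = Σx² − (Σx)²/n = 2597.78 − 2590.088 = 7.692
Sxy = Σxy − (Σx)(Σy)/n = 1863.1 − 1843.56 = 19.54
Syy = Σy² − (Σy)²/n = 1363 − 1312.2 = 50.8
R² = Sxy²/(Sxx·Syy) = (19.54)²/(7.692·50.8) = 0.977116

0.977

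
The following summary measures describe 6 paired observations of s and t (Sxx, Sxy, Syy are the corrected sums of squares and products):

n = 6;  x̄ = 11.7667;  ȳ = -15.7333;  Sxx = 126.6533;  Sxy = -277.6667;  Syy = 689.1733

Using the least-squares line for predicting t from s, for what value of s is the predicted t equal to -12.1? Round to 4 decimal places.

b = Sxy/Sxx = -277.6667/126.6533 = -2.192337
a = ȳ − b·x̄ = -15.7333 − (-2.192337)·11.7667 = 10.063270
Set a + b·x = -12.1: x = (-12.1 − 10.063270) / (-2.192337) = 10.109427

10.1094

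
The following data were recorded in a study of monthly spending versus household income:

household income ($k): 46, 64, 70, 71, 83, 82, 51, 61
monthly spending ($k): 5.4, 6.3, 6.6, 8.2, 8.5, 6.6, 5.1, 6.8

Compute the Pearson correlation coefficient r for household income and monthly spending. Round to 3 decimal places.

0.779

n = 8, Σx = 528, Σy = 53.5, Σxy = 3617.4, Σx² = 36088, Σy² = 367.71
Sxx = Σx² − (Σx)²/n = 36088 − 34848 = 1240
Sxy = Σxy − (Σx)(Σy)/n = 3617.4 − 3531 = 86.4
Syy = Σy² − (Σy)²/n = 367.71 − 357.78125 = 9.92875
r = Sxy/√(Sxx·Syy) = 86.4/√(12311.65) = 86.4/110.957875 = 0.778674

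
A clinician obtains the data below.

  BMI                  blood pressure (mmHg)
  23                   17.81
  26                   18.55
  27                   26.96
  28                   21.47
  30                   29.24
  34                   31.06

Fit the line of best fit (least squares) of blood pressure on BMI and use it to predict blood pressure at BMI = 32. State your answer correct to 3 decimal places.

29.423

n = 6, Σx = 168, Σy = 145.09, Σxy = 4154.25, Σx² = 4774
Sxx = Σx² − (Σx)²/n = 4774 − 4704 = 70
Sxy = Σxy − (Σx)(Σy)/n = 4154.25 − 4062.52 = 91.73
b = Sxy/Sxx = 91.73/70 = 1.310429
a = ȳ − b·x̄ = 24.181667 − 1.310429·28 = -12.510333
ŷ(32) = a + b·32 = -12.510333 + 1.310429·32 = 29.423381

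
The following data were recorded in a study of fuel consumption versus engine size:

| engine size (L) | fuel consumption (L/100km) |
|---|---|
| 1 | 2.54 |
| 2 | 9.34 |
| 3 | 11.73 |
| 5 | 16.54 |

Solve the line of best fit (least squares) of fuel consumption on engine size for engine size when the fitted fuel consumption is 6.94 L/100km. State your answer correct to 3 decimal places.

n = 4, Σx = 11, Σy = 40.15, Σxy = 139.11, Σx² = 39
Sxx = Σx² − (Σx)²/n = 39 − 30.25 = 8.75
Sxy = Σxy − (Σx)(Σy)/n = 139.11 − 110.4125 = 28.6975
b = Sxy/Sxx = 28.6975/8.75 = 3.279714
a = ȳ − b·x̄ = 10.0375 − 3.279714·2.75 = 1.018286
Set a + b·x = 6.94: x = (6.94 − 1.018286) / 3.279714 = 1.805558

1.806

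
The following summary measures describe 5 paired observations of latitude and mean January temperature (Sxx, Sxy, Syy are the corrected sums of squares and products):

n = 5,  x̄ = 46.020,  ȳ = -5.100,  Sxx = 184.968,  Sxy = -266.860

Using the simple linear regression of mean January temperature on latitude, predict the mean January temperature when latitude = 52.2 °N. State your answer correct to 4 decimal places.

b = Sxy/Sxx = -266.86/184.968 = -1.442736
a = ȳ − b·x̄ = -5.1 − (-1.442736)·46.02 = 61.294713
ŷ(52.2) = a + b·52.2 = 61.294713 + (-1.442736)·52.2 = -14.016109

-14.0161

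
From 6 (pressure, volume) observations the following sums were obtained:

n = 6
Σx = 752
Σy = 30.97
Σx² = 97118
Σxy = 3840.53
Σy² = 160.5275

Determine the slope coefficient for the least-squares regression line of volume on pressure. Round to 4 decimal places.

-0.0143

Sxx = Σx² − (Σx)²/n = 97118 − 94250.666667 = 2867.333333
Sxy = Σxy − (Σx)(Σy)/n = 3840.53 − 3881.573333 = -41.043333
b = Sxy/Sxx = -41.043333/2867.333333 = -0.014314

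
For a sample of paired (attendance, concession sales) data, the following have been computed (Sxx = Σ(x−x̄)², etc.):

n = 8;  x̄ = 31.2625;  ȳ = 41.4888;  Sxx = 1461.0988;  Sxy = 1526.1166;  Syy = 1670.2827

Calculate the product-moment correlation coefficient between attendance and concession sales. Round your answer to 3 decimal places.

0.977

r = Sxy/√(Sxx·Syy) = 1526.1166/√(2440448.048631) = 1526.1166/1562.193345 = 0.976906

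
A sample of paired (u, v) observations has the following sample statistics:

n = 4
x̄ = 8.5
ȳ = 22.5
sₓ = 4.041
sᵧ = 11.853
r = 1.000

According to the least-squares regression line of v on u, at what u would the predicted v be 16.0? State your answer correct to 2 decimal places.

6.28

b = r · sᵧ/sₓ = 1 · 11.853/4.041 = 2.933185
a = ȳ − b·x̄ = 22.5 − 2.933185·8.5 = -2.432071
Set a + b·x = 16.0: x = (16.0 − (-2.432071)) / 2.933185 = 6.283979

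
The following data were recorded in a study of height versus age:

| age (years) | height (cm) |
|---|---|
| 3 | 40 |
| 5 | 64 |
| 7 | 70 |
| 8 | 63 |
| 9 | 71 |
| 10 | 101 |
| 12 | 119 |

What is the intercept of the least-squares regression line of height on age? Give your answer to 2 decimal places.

14.49

n = 7, Σx = 54, Σy = 528, Σxy = 4511, Σx² = 472
Sxx = Σx² − (Σx)²/n = 472 − 416.571429 = 55.428571
Sxy = Σxy − (Σx)(Σy)/n = 4511 − 4073.142857 = 437.857143
b = Sxy/Sxx = 437.857143/55.428571 = 7.899485
a = ȳ − b·x̄ = 75.428571 − 7.899485·7.714286 = 14.489691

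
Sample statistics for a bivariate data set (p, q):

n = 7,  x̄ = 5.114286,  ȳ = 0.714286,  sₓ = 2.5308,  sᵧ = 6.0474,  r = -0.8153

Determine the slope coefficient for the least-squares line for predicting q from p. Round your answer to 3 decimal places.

b = r · sᵧ/sₓ = -0.8153 · 6.0474/2.5308 = -1.948177

-1.948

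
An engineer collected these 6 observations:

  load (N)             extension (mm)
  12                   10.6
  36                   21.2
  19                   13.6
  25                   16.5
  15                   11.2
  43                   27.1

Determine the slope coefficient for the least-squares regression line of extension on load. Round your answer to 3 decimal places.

0.519

n = 6, Σx = 150, Σy = 100.2, Σxy = 2894.6, Σx² = 4500
Sxx = Σx² − (Σx)²/n = 4500 − 3750 = 750
Sxy = Σxy − (Σx)(Σy)/n = 2894.6 − 2505 = 389.6
b = Sxy/Sxx = 389.6/750 = 0.519467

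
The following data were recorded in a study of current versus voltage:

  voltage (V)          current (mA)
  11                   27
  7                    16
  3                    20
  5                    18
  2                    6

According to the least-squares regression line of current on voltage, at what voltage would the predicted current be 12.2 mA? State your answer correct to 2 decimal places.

n = 5, Σx = 28, Σy = 87, Σxy = 571, Σx² = 208
Sxx = Σx² − (Σx)²/n = 208 − 156.8 = 51.2
Sxy = Σxy − (Σx)(Σy)/n = 571 − 487.2 = 83.8
b = Sxy/Sxx = 83.8/51.2 = 1.636719
a = ȳ − b·x̄ = 17.4 − 1.636719·5.6 = 8.234375
Set a + b·x = 12.2: x = (12.2 − 8.234375) / 1.636719 = 2.422912

2.42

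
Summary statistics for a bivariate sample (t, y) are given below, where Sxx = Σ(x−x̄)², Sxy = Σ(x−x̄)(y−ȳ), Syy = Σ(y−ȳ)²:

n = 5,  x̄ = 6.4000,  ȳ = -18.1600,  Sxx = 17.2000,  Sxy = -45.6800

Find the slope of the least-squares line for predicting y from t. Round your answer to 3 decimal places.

b = Sxy/Sxx = -45.68/17.2 = -2.655814

-2.656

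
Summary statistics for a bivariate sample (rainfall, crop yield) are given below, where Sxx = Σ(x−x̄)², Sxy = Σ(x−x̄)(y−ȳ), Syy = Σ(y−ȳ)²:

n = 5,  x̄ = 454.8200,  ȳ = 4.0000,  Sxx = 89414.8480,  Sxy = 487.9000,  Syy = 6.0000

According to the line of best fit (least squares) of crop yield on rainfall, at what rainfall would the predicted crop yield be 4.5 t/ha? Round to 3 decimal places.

546.452

b = Sxy/Sxx = 487.9/89414.848 = 0.005457
a = ȳ − b·x̄ = 4 − 0.005457·454.82 = 1.518235
Set a + b·x = 4.5: x = (4.5 − 1.518235) / 0.005457 = 546.452351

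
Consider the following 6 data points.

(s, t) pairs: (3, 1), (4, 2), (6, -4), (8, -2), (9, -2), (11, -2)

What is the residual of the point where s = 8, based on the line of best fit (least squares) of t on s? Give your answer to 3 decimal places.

n = 6, Σx = 41, Σy = -7, Σxy = -69, Σx² = 327
Sxx = Σx² − (Σx)²/n = 327 − 280.166667 = 46.833333
Sxy = Σxy − (Σx)(Σy)/n = -69 − (-47.833333) = -21.166667
b = Sxy/Sxx = -21.166667/46.833333 = -0.451957
a = ȳ − b·x̄ = -1.166667 − (-0.451957)·6.833333 = 1.921708
ŷ(8) = 1.921708 + (-0.451957)·8 = -1.693950
residual = y − ŷ = -2 − (-1.693950) = -0.306050

-0.306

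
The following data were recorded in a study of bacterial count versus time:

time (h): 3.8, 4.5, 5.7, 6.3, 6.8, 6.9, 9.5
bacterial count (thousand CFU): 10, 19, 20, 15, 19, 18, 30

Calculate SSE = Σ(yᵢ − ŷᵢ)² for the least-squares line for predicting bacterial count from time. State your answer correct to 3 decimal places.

65.766

n = 7, Σx = 43.5, Σy = 131, Σxy = 870.4, Σx² = 290.97, Σy² = 2671
Sxx = Σx² − (Σx)²/n = 290.97 − 270.321429 = 20.648571
Sxy = Σxy − (Σx)(Σy)/n = 870.4 − 814.071429 = 56.328571
Syy = Σy² − (Σy)²/n = 2671 − 2451.571429 = 219.428571
b = Sxy/Sxx = 56.328571/20.648571 = 2.727965
SSE = Syy − b·Sxy = 219.428571 − 2.727965·56.328571 = 65.766224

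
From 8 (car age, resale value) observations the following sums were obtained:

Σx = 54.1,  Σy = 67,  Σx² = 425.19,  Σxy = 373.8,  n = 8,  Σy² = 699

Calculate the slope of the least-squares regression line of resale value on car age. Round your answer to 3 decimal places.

-1.336

Sxx = Σx² − (Σx)²/n = 425.19 − 365.85125 = 59.33875
Sxy = Σxy − (Σx)(Σy)/n = 373.8 − 453.0875 = -79.2875
b = Sxy/Sxx = -79.2875/59.33875 = -1.336184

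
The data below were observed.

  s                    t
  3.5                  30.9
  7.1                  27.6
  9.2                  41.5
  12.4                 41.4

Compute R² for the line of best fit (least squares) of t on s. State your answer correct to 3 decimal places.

0.576

n = 4, Σx = 32.2, Σy = 141.4, Σxy = 1199.27, Σx² = 301.06, Σy² = 5152.78
Sxx = Σx² − (Σx)²/n = 301.06 − 259.21 = 41.85
Sxy = Σxy − (Σx)(Σy)/n = 1199.27 − 1138.27 = 61
Syy = Σy² − (Σy)²/n = 5152.78 − 4998.49 = 154.29
R² = Sxy²/(Sxx·Syy) = (61)²/(41.85·154.29) = 0.576271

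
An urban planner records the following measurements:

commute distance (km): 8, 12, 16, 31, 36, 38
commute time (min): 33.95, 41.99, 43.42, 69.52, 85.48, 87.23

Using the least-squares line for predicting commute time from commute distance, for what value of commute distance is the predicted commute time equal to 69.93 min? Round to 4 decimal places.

n = 6, Σx = 141, Σy = 361.59, Σxy = 10017.34, Σx² = 4165
Sxx = Σx² − (Σx)²/n = 4165 − 3313.5 = 851.5
Sxy = Σxy − (Σx)(Σy)/n = 10017.34 − 8497.365 = 1519.975
b = Sxy/Sxx = 1519.975/851.5 = 1.785056
a = ȳ − b·x̄ = 60.265 − 1.785056·23.5 = 18.316189
Set a + b·x = 69.93: x = (69.93 − 18.316189) / 1.785056 = 28.914397

28.9144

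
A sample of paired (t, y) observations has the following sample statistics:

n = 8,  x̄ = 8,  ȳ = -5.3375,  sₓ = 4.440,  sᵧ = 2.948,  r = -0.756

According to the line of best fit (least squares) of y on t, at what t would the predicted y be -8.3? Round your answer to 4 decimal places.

b = r · sᵧ/sₓ = -0.756 · 2.948/4.44 = -0.501957
a = ȳ − b·x̄ = -5.3375 − (-0.501957)·8 = -1.321846
Set a + b·x = -8.3: x = (-8.3 − (-1.321846)) / (-0.501957) = 13.901903

13.9019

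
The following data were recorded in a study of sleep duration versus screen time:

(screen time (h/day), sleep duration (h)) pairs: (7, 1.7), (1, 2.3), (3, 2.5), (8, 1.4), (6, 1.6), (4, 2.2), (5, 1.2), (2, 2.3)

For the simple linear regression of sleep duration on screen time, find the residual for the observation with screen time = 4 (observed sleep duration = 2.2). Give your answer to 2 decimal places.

0.22

n = 8, Σx = 36, Σy = 15.2, Σxy = 61.9, Σx² = 204
Sxx = Σx² − (Σx)²/n = 204 − 162 = 42
Sxy = Σxy − (Σx)(Σy)/n = 61.9 − 68.4 = -6.5
b = Sxy/Sxx = -6.5/42 = -0.154762
a = ȳ − b·x̄ = 1.9 − (-0.154762)·4.5 = 2.596429
ŷ(4) = 2.596429 + (-0.154762)·4 = 1.977381
residual = y − ŷ = 2.2 − 1.977381 = 0.222619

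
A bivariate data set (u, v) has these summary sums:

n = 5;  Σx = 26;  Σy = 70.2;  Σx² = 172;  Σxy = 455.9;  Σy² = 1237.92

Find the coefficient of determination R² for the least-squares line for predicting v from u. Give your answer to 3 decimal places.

Sxx = Σx² − (Σx)²/n = 172 − 135.2 = 36.8
Sxy = Σxy − (Σx)(Σy)/n = 455.9 − 365.04 = 90.86
Syy = Σy² − (Σy)²/n = 1237.92 − 985.608 = 252.312
R² = Sxy²/(Sxx·Syy) = (90.86)²/(36.8·252.312) = 0.889119

0.889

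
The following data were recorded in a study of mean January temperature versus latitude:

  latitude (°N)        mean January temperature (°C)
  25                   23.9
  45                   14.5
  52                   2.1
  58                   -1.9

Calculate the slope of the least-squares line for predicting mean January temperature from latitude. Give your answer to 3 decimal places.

n = 4, Σx = 180, Σy = 38.6, Σxy = 1249, Σx² = 8718
Sxx = Σx² − (Σx)²/n = 8718 − 8100 = 618
Sxy = Σxy − (Σx)(Σy)/n = 1249 − 1737 = -488
b = Sxy/Sxx = -488/618 = -0.789644

-0.790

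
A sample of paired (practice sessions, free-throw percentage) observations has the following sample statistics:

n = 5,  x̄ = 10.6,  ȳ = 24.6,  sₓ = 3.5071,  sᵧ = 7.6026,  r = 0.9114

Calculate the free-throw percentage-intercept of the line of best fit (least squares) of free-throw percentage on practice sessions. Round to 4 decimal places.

b = r · sᵧ/sₓ = 0.9114 · 7.6026/3.5071 = 1.975709
a = ȳ − b·x̄ = 24.6 − 1.975709·10.6 = 3.657483

3.6575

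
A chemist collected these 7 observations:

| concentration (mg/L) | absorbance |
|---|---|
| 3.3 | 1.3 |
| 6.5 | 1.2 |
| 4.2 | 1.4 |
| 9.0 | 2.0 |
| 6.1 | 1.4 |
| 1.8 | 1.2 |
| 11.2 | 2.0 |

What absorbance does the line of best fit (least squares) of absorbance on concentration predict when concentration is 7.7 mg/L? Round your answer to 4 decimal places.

1.6548

n = 7, Σx = 42.1, Σy = 10.5, Σxy = 69.07, Σx² = 317.67
Sxx = Σx² − (Σx)²/n = 317.67 − 253.201429 = 64.468571
Sxy = Σxy − (Σx)(Σy)/n = 69.07 − 63.15 = 5.92
b = Sxy/Sxx = 5.92/64.468571 = 0.091828
a = ȳ − b·x̄ = 1.5 − 0.091828·6.014286 = 0.947722
ŷ(7.7) = a + b·7.7 = 0.947722 + 0.091828·7.7 = 1.654795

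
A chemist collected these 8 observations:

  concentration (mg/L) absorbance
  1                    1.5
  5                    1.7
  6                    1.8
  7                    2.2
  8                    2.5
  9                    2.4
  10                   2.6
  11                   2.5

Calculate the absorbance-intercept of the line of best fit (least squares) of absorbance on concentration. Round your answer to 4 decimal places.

n = 8, Σx = 57, Σy = 17.2, Σxy = 131.3, Σx² = 477
Sxx = Σx² − (Σx)²/n = 477 − 406.125 = 70.875
Sxy = Σxy − (Σx)(Σy)/n = 131.3 − 122.55 = 8.75
b = Sxy/Sxx = 8.75/70.875 = 0.123457
a = ȳ − b·x̄ = 2.15 − 0.123457·7.125 = 1.270370

1.2704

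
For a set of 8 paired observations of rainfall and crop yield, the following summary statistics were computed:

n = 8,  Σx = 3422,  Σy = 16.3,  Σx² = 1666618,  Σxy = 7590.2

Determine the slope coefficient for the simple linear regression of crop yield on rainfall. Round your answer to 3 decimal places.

0.003

Sxx = Σx² − (Σx)²/n = 1666618 − 1463760.5 = 202857.5
Sxy = Σxy − (Σx)(Σy)/n = 7590.2 − 6972.325 = 617.875
b = Sxy/Sxx = 617.875/202857.5 = 0.003046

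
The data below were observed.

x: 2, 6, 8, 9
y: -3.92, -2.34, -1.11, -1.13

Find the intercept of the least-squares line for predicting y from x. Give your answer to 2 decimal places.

-4.78

n = 4, Σx = 25, Σy = -8.5, Σxy = -40.93, Σx² = 185
Sxx = Σx² − (Σx)²/n = 185 − 156.25 = 28.75
Sxy = Σxy − (Σx)(Σy)/n = -40.93 − (-53.125) = 12.195
b = Sxy/Sxx = 12.195/28.75 = 0.424174
a = ȳ − b·x̄ = -2.125 − 0.424174·6.25 = -4.776087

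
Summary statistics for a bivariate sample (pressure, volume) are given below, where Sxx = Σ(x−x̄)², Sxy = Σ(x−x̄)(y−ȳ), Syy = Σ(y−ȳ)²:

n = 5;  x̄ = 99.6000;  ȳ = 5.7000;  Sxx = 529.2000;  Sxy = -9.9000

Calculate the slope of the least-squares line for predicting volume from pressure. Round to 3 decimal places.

-0.019

b = Sxy/Sxx = -9.9/529.2 = -0.018707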